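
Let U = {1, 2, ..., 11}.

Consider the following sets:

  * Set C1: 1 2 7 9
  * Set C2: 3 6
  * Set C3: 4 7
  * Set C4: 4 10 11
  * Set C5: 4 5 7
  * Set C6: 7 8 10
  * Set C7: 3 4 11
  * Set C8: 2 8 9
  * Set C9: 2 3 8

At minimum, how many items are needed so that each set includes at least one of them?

4

The 4 items {2, 4, 6, 8} hit every set.
No choice of 3 items meets every set, so 4 is the minimum.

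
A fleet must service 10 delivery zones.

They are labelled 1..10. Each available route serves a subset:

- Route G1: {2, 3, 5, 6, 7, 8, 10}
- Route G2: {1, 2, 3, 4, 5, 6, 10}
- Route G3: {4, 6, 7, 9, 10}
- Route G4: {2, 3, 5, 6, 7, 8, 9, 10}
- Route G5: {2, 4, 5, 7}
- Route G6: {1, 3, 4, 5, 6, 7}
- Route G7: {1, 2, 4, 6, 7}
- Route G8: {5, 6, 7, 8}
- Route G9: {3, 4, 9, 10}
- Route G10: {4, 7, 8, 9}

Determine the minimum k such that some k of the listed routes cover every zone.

2

G2 and G10 together: G2 ∪ G10 = {1, 2, 3, 4, 5, 6, 7, 8, 9, 10} — every zone is covered.
No single route has all 10 zones (the largest, G4, has 8), so 2 is optimal.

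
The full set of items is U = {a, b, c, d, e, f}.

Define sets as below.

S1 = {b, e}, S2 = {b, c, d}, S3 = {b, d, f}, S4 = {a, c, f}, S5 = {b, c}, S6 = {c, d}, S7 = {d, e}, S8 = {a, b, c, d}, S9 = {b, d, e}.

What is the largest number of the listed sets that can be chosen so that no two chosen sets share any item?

S1, S4 are pairwise disjoint (S1={b,e}; S4={a,c,f}).
Every remaining set overlaps one of these, and no 3 of the listed sets are pairwise disjoint, so 2 is the maximum.

2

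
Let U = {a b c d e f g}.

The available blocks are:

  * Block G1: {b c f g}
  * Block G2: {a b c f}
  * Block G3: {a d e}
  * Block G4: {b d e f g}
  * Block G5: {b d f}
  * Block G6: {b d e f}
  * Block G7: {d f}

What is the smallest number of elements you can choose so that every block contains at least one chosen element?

2

The 2 elements {b, d} hit every block.
The blocks G1, G3 are pairwise disjoint, so any hitting set needs a separate element for each — at least 2. Hence 2 is optimal.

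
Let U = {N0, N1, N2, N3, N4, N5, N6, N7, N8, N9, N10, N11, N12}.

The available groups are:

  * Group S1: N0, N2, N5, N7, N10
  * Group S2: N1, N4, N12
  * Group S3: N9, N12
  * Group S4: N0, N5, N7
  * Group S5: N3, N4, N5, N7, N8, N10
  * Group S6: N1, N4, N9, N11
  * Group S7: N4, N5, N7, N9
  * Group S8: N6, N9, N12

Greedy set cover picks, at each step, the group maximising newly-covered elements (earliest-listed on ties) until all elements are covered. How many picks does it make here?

4

Greedy: pick S5 (covers 6 new) → pick S6 (covers 3 new) → pick S1 (covers 2 new) → pick S8 (covers 2 new). Total picks: 4.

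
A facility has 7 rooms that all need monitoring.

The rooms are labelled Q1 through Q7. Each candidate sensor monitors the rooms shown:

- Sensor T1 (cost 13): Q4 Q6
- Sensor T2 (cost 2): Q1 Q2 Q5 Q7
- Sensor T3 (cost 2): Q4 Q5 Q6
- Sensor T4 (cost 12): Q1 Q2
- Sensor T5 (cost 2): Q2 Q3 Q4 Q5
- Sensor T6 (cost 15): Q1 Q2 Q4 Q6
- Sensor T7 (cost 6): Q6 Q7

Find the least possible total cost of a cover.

6

T2, T3, T5 together cover every room (T2 ∪ T3 ∪ T5 = {Q1, Q2, Q3, Q4, Q5, Q6, Q7}); total cost 2 + 2 + 2 = 6.
No covering selection has total cost below 6.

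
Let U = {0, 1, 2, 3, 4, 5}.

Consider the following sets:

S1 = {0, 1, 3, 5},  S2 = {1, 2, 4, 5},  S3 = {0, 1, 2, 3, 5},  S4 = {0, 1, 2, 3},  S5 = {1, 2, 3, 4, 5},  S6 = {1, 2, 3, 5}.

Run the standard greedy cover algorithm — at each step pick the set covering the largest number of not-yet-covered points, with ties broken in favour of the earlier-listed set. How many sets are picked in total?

Greedy: pick S3 (covers 5 new) → pick S2 (covers 1 new). Total picks: 2.

2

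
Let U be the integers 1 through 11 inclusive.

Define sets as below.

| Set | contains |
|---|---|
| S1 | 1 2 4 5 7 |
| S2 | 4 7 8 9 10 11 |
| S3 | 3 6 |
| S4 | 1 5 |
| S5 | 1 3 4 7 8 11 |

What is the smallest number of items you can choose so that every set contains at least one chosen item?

The 3 items {1, 6, 9} hit every set.
The sets S2, S3, S4 are pairwise disjoint, so any hitting set needs a separate item for each — at least 3. Hence 3 is optimal.

3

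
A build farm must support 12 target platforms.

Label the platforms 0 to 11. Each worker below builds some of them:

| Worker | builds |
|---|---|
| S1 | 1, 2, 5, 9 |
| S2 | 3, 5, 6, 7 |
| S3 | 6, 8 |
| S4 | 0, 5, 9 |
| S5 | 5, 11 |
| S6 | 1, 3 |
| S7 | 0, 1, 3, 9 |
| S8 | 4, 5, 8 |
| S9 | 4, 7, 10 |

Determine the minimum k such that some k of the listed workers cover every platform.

S1 and S3 and S5 and S7 and S9 together: S1 ∪ S3 ∪ S5 ∪ S7 ∪ S9 = {0, 1, 2, 3, 4, 5, 6, 7, 8, 9, 10, 11} — every platform is covered.
No 4 of the 9 workers cover everything (all 126 combinations miss at least one platform), so 5 is optimal.

5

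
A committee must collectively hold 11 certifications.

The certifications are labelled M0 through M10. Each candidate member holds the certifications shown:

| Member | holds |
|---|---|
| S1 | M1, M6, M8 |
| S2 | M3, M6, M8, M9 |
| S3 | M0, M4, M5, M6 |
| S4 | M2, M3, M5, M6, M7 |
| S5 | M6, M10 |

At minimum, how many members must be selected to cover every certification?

S1 and S2 and S3 and S4 and S5 together: S1 ∪ S2 ∪ S3 ∪ S4 ∪ S5 = {M0, M1, M2, M3, M4, M5, M6, M7, M8, M9, M10} — every certification is covered.
No 4 of the 5 members cover everything (all 5 combinations miss at least one certification), so 5 is optimal.

5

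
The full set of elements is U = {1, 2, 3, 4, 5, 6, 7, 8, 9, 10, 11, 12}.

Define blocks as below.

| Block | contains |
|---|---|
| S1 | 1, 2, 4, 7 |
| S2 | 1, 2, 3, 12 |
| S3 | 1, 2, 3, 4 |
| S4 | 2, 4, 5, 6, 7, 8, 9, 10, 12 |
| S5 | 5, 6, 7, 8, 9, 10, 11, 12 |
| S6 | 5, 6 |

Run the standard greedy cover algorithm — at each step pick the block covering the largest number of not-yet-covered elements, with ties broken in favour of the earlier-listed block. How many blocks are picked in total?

3

Greedy: pick S4 (covers 9 new) → pick S2 (covers 2 new) → pick S5 (covers 1 new). Total picks: 3.
(The true minimum cover uses only 2 blocks, so greedy is not optimal here.)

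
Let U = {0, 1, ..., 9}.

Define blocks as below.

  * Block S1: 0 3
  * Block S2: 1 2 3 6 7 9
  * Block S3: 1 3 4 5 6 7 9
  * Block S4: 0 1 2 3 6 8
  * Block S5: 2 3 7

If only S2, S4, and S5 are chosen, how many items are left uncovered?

Union of S2, S4, S5 = {0, 1, 2, 3, 6, 7, 8, 9}.
Not covered: 4, 5 — 2 items.

2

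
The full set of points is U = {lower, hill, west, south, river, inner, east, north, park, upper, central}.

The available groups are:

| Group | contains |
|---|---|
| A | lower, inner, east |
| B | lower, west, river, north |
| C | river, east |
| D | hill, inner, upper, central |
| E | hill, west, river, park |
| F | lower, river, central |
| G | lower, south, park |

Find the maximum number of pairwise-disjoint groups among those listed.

C, D, G are pairwise disjoint (C={river,east}; D={hill,inner,upper,central}; G={lower,south,park}).
Every remaining group overlaps one of these, and no 4 of the listed groups are pairwise disjoint, so 3 is the maximum.

3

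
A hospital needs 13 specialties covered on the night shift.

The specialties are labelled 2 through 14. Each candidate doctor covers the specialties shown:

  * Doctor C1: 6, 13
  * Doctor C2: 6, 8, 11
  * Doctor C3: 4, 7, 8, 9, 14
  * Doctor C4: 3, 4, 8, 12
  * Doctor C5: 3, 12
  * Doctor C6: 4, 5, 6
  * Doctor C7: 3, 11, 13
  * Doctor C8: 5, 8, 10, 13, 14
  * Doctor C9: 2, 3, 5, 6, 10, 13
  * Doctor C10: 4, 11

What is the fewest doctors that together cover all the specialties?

4

Take {C3, C5, C9, C10}. Their union is {2, 3, 4, 5, 6, 7, 8, 9, 10, 11, 12, 13, 14}, which is all 13 specialties.
No 3 of the 10 doctors cover everything (all 120 combinations miss at least one specialty), so 4 is optimal.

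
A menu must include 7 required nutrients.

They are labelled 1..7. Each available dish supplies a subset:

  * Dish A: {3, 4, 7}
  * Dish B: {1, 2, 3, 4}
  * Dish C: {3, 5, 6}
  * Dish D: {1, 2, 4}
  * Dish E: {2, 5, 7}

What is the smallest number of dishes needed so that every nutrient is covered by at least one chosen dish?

3

A and B and C together: A ∪ B ∪ C = {1, 2, 3, 4, 5, 6, 7} — every nutrient is covered.
Only C contains 6, so C is forced; the remaining 4 nutrients need at least 2 more dishes (each remaining dish adds at most 3) — so at least 3 dishes are needed, and 3 is optimal.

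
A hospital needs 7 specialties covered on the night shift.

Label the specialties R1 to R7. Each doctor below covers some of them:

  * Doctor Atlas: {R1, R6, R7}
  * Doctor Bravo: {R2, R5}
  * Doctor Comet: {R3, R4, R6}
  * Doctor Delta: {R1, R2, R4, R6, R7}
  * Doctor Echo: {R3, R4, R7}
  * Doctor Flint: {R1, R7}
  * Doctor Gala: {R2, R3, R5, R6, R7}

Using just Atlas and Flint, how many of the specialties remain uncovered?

4

Union of Atlas, Flint = {R1, R6, R7}.
Not covered: R2, R3, R4, R5 — 4 specialties.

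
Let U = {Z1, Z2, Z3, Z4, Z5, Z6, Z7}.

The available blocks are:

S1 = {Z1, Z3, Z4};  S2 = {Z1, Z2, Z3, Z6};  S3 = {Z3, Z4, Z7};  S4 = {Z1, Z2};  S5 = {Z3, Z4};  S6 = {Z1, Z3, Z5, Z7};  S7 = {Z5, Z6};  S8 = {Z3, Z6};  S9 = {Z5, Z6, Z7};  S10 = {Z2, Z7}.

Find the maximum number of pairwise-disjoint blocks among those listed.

S3, S4, S7 are pairwise disjoint (S3={Z3,Z4,Z7}; S4={Z1,Z2}; S7={Z5,Z6}).
Every remaining block overlaps one of these, and no 4 of the listed blocks are pairwise disjoint, so 3 is the maximum.

3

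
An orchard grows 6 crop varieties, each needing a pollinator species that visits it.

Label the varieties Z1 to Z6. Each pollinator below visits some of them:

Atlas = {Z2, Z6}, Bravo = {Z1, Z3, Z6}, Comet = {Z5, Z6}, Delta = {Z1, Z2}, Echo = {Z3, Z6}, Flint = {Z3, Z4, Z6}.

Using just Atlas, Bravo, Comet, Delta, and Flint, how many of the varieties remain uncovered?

0

Union of Atlas, Bravo, Comet, Delta, Flint = {Z1, Z2, Z3, Z4, Z5, Z6} — that's every variety, so 0 are uncovered.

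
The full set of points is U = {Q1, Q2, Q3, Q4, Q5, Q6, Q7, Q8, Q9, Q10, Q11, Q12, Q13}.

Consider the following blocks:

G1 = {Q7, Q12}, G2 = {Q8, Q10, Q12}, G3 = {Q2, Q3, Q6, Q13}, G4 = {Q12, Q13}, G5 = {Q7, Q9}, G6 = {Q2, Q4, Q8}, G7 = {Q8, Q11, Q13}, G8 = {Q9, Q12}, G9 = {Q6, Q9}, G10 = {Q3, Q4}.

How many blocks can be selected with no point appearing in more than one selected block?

4

G1, G7, G9, G10 are pairwise disjoint (G1={Q7,Q12}; G7={Q8,Q11,Q13}; G9={Q6,Q9}; G10={Q3,Q4}).
Every remaining block overlaps one of these, and no 5 of the listed blocks are pairwise disjoint, so 4 is the maximum.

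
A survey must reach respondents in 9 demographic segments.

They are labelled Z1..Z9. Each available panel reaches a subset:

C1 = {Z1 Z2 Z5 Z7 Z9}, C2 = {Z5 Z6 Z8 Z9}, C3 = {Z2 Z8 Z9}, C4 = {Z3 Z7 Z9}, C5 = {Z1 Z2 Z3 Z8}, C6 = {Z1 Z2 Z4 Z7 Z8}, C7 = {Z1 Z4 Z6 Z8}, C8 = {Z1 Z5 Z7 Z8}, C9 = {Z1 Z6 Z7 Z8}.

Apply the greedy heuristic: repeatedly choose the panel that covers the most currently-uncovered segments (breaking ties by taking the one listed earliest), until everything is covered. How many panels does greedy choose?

Greedy: pick C1 (covers 5 new) → pick C7 (covers 3 new) → pick C4 (covers 1 new). Total picks: 3.

3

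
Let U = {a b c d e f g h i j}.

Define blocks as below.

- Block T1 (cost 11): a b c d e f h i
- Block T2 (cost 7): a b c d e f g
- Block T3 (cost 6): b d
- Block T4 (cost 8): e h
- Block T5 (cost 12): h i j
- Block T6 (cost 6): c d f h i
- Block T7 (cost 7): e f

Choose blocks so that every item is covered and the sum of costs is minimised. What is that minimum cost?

19

T2, T5 together cover every item (T2 ∪ T5 = {a, b, c, d, e, f, g, h, i, j}); total cost 7 + 12 = 19.
The greedy pick T2, T6, T5 costs 25; no covering selection beats 19.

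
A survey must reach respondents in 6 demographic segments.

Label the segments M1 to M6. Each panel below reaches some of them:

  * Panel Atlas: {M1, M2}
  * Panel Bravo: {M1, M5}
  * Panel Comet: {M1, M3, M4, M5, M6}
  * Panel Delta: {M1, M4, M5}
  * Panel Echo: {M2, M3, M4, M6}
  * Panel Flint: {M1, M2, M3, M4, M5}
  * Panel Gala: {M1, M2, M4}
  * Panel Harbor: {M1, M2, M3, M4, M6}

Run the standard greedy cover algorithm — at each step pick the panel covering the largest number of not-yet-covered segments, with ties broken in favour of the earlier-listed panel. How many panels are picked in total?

Greedy: pick Comet (covers 5 new) → pick Atlas (covers 1 new). Total picks: 2.

2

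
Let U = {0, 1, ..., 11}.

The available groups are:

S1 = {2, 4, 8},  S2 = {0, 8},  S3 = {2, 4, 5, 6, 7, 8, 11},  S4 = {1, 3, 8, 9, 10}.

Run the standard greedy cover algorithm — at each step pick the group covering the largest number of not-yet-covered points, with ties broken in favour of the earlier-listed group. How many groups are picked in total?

3

Greedy: pick S3 (covers 7 new) → pick S4 (covers 4 new) → pick S2 (covers 1 new). Total picks: 3.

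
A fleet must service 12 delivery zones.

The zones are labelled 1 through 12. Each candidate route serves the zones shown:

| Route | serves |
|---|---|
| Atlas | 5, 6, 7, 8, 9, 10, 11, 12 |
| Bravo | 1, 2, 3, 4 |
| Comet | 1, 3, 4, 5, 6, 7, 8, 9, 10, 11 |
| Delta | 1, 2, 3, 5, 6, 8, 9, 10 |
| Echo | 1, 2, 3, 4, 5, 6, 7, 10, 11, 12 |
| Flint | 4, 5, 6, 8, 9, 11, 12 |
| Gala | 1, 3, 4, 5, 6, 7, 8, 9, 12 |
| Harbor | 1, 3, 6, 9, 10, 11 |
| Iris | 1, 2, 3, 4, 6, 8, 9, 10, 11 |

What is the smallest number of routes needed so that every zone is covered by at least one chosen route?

2

Take {Atlas, Bravo}. Their union is {1, 2, 3, 4, 5, 6, 7, 8, 9, 10, 11, 12}, which is all 12 zones.
No single route has all 12 zones (the largest, Comet, has 10), so 2 is optimal.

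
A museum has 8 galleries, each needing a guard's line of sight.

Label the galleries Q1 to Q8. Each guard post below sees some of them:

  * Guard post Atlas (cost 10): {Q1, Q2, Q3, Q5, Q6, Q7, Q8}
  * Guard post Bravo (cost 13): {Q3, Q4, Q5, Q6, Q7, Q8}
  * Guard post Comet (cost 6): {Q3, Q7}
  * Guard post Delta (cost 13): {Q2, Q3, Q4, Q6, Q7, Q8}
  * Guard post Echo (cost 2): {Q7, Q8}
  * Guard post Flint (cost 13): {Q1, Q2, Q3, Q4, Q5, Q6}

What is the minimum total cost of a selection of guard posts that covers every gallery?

Echo, Flint together cover every gallery (Echo ∪ Flint = {Q1, Q2, Q3, Q4, Q5, Q6, Q7, Q8}); total cost 2 + 13 = 15.
The greedy pick Echo, Atlas, Bravo costs 25; no covering selection beats 15.

15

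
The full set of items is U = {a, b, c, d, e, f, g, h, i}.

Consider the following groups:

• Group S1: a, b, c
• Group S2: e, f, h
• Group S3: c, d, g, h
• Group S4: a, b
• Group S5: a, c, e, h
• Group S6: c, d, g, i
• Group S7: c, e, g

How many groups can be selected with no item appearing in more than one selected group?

S2, S4, S6 are pairwise disjoint (S2={e,f,h}; S4={a,b}; S6={c,d,g,i}).
Every remaining group overlaps one of these, and no 4 of the listed groups are pairwise disjoint, so 3 is the maximum.

3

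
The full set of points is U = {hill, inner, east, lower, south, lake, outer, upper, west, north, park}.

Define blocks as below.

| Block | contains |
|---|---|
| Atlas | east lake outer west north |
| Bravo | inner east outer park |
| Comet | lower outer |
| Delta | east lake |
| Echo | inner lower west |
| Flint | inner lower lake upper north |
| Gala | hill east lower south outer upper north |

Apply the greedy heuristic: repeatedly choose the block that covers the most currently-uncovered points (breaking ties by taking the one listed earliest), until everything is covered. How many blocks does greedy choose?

3

Greedy: pick Gala (covers 7 new) → pick Atlas (covers 2 new) → pick Bravo (covers 2 new). Total picks: 3.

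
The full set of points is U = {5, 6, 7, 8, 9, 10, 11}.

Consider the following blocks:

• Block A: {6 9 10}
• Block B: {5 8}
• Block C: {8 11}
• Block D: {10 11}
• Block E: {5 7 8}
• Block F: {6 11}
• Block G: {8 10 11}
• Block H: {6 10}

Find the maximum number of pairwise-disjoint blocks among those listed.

E, H are pairwise disjoint (E={5,7,8}; H={6,10}).
Every remaining block overlaps one of these, and no 3 of the listed blocks are pairwise disjoint, so 2 is the maximum.

2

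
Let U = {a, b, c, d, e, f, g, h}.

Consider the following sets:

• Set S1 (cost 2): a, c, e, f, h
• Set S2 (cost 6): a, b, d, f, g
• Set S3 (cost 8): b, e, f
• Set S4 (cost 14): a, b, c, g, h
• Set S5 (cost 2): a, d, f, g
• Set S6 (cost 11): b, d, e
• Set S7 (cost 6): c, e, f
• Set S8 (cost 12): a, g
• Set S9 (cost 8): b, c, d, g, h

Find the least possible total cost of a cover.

8

S1, S2 together cover every point (S1 ∪ S2 = {a, b, c, d, e, f, g, h}); total cost 2 + 6 = 8.
The greedy pick S1, S5, S2 costs 10; no covering selection beats 8.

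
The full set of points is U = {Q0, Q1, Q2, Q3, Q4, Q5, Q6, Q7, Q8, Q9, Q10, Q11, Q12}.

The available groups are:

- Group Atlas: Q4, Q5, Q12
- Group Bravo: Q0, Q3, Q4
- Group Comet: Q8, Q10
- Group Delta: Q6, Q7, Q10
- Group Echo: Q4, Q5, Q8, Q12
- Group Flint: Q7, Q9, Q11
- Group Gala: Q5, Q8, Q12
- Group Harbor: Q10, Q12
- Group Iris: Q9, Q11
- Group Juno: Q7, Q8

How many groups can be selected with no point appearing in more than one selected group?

4

Bravo, Harbor, Iris, Juno are pairwise disjoint (Bravo={Q0,Q3,Q4}; Harbor={Q10,Q12}; Iris={Q9,Q11}; Juno={Q7,Q8}).
Every remaining group overlaps one of these, and no 5 of the listed groups are pairwise disjoint, so 4 is the maximum.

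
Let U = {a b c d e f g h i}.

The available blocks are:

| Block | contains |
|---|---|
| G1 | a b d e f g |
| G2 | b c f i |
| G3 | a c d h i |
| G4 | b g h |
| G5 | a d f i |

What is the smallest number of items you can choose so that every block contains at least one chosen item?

2

Take T = {b, i}. Each listed block contains at least one of these, so T is a hitting set of size 2.
The blocks G4, G5 are pairwise disjoint, so any hitting set needs a separate item for each — at least 2. Hence 2 is optimal.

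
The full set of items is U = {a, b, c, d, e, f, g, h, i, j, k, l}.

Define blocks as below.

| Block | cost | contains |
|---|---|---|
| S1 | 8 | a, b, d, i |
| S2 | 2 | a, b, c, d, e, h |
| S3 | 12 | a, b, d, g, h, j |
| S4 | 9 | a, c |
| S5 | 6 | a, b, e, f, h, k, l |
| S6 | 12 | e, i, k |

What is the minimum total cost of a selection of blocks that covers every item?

S1, S2, S3, S5 together cover every item (S1 ∪ S2 ∪ S3 ∪ S5 = {a, b, c, d, e, f, g, h, i, j, k, l}); total cost 8 + 2 + 12 + 6 = 28.
No covering selection has total cost below 28.

28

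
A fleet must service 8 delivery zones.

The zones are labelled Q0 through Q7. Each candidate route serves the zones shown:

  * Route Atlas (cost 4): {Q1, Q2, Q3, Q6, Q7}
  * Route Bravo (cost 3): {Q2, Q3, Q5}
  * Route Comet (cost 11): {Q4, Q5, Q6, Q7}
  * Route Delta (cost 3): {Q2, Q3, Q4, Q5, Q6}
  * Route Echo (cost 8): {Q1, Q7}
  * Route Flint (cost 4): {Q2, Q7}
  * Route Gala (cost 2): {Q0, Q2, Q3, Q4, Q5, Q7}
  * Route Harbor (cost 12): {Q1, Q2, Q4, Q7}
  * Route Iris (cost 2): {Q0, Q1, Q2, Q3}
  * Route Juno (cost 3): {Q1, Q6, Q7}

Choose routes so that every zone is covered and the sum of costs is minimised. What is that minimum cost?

Gala, Juno together cover every zone (Gala ∪ Juno = {Q0, Q1, Q2, Q3, Q4, Q5, Q6, Q7}); total cost 2 + 3 = 5.
No covering selection has total cost below 5.

5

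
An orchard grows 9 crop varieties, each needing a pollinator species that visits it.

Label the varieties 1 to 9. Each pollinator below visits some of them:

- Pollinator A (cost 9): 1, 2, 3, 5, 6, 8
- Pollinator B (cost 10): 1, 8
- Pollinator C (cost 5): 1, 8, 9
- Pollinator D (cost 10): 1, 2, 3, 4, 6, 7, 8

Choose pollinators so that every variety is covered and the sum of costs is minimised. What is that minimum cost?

A, C, D together cover every variety (A ∪ C ∪ D = {1, 2, 3, 4, 5, 6, 7, 8, 9}); total cost 9 + 5 + 10 = 24.
No covering selection has total cost below 24.

24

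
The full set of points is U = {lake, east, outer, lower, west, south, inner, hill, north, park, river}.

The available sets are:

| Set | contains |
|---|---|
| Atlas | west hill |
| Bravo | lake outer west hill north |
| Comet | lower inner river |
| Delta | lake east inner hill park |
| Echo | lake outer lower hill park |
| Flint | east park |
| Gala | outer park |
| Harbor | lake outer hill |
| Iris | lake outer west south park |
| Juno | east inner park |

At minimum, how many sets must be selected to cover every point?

4

Bravo and Comet and Delta and Iris together: Bravo ∪ Comet ∪ Delta ∪ Iris = {lake, east, outer, lower, west, south, inner, hill, north, park, river} — every point is covered.
No 3 of the 10 sets cover everything (all 120 combinations miss at least one point), so 4 is optimal.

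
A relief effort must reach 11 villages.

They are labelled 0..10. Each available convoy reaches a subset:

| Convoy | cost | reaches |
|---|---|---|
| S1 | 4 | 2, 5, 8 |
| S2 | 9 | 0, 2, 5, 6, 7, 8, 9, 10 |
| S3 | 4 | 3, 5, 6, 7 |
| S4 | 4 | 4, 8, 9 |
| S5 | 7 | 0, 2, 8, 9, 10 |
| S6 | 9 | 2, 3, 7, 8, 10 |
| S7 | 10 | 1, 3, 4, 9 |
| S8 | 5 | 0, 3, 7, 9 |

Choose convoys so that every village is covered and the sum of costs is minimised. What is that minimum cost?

S2, S7 together cover every village (S2 ∪ S7 = {0, 1, 2, 3, 4, 5, 6, 7, 8, 9, 10}); total cost 9 + 10 = 19.
The greedy pick S3, S4, S5, S7 costs 25; no covering selection beats 19.

19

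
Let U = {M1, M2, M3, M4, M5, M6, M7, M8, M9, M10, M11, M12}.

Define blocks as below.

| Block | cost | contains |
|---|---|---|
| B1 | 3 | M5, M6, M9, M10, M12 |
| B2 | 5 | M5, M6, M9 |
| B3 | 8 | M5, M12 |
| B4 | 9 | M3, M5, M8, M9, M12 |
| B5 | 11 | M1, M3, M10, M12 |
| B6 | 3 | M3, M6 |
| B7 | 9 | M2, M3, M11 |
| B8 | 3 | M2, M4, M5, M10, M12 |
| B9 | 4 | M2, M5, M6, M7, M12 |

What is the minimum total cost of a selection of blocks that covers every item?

36

B4, B5, B7, B8, B9 together cover every item (B4 ∪ B5 ∪ B7 ∪ B8 ∪ B9 = {M1, M2, M3, M4, M5, M6, M7, M8, M9, M10, M11, M12}); total cost 9 + 11 + 9 + 3 + 4 = 36.
The greedy pick B1, B8, B6, B9, B4, B7, B5 costs 42; no covering selection beats 36.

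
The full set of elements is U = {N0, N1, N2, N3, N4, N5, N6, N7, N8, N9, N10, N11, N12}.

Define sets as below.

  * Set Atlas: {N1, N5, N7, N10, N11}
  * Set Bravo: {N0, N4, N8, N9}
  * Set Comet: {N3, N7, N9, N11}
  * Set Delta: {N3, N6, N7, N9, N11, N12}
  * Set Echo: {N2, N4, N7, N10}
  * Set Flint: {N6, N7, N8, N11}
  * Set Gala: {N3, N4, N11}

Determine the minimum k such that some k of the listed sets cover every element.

4

Take {Atlas, Bravo, Delta, Echo}. Their union is {N0, N1, N2, N3, N4, N5, N6, N7, N8, N9, N10, N11, N12}, which is all 13 elements.
Only Delta contains N12, so Delta is forced; the remaining 7 elements need at least 3 more sets (each remaining set adds at most 3) — so at least 4 sets are needed, and 4 is optimal.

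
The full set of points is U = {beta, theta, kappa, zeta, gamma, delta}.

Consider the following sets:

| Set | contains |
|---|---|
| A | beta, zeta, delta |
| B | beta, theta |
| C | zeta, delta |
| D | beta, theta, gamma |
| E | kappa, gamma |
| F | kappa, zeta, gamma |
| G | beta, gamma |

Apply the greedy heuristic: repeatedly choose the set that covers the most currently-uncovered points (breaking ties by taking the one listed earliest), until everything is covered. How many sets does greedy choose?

Greedy: pick A (covers 3 new) → pick D (covers 2 new) → pick E (covers 1 new). Total picks: 3.

3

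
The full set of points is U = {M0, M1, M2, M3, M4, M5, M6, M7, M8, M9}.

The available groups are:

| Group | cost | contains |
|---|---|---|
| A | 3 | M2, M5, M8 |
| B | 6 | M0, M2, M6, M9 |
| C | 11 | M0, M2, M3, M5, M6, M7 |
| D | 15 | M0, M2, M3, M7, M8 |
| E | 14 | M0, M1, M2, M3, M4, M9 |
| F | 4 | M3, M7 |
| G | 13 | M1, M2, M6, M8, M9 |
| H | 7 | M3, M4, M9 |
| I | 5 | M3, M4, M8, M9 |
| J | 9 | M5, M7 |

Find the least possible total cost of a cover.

A, B, E, F together cover every point (A ∪ B ∪ E ∪ F = {M0, M1, M2, M3, M4, M5, M6, M7, M8, M9}); total cost 3 + 6 + 14 + 4 = 27.
The greedy pick A, I, B, F, G costs 31; no covering selection beats 27.

27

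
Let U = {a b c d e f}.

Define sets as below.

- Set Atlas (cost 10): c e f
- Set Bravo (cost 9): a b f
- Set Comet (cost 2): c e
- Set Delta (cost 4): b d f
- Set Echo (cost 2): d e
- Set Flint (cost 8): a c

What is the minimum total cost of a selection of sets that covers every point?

13

Bravo, Comet, Echo together cover every point (Bravo ∪ Comet ∪ Echo = {a, b, c, d, e, f}); total cost 9 + 2 + 2 = 13.
The greedy pick Comet, Delta, Flint costs 14; no covering selection beats 13.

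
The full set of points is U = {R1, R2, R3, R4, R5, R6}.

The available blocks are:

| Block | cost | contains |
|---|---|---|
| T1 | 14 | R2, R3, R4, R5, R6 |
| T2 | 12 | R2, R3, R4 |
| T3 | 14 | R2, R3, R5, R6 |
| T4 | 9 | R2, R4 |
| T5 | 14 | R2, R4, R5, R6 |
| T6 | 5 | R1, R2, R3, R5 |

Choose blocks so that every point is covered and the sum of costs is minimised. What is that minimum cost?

T5, T6 together cover every point (T5 ∪ T6 = {R1, R2, R3, R4, R5, R6}); total cost 14 + 5 = 19.
No covering selection has total cost below 19.

19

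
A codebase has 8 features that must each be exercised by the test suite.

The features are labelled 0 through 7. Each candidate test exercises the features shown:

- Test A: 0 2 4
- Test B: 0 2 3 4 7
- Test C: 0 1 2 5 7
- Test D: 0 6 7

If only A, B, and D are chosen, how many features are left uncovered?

Union of A, B, D = {0, 2, 3, 4, 6, 7}.
Not covered: 1, 5 — 2 features.

2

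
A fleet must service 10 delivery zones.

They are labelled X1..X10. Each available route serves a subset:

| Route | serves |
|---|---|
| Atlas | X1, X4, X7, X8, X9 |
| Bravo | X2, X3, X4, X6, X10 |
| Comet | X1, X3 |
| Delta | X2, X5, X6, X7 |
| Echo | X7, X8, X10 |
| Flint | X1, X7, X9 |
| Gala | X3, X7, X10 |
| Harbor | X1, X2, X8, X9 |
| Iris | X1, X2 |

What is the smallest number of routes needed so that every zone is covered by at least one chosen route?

Take {Bravo, Delta, Harbor}. Their union is {X1, X2, X3, X4, X5, X6, X7, X8, X9, X10}, which is all 10 zones.
Only Delta contains X5, so Delta is forced; the remaining 6 zones need at least 2 more routes (each remaining route adds at most 4) — so at least 3 routes are needed, and 3 is optimal.

3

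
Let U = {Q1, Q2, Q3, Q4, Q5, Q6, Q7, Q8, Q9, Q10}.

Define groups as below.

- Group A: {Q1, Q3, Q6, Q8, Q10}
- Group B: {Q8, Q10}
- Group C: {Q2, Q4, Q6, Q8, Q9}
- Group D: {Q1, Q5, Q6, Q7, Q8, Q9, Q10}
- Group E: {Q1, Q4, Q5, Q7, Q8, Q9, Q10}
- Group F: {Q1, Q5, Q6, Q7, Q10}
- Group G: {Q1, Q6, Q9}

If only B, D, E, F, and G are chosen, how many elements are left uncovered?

2

Union of B, D, E, F, G = {Q1, Q4, Q5, Q6, Q7, Q8, Q9, Q10}.
Not covered: Q2, Q3 — 2 elements.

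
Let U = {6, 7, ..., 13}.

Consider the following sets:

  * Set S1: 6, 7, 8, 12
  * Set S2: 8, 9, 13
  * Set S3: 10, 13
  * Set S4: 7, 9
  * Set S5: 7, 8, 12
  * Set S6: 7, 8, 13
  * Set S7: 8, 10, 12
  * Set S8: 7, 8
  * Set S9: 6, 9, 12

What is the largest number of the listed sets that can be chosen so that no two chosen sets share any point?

3

S3, S8, S9 are pairwise disjoint (S3={10,13}; S8={7,8}; S9={6,9,12}).
Every remaining set overlaps one of these, and no 4 of the listed sets are pairwise disjoint, so 3 is the maximum.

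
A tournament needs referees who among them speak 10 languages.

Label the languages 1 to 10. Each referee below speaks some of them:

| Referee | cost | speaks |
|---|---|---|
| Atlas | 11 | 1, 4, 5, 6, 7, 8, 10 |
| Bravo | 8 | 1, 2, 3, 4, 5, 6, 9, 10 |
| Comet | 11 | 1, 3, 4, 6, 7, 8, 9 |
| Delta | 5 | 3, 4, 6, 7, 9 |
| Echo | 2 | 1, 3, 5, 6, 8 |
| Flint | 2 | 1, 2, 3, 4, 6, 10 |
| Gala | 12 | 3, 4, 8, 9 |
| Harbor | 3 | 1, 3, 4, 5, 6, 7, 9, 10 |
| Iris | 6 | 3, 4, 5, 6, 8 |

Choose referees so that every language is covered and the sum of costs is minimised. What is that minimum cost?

Echo, Flint, Harbor together cover every language (Echo ∪ Flint ∪ Harbor = {1, 2, 3, 4, 5, 6, 7, 8, 9, 10}); total cost 2 + 2 + 3 = 7.
No covering selection has total cost below 7.

7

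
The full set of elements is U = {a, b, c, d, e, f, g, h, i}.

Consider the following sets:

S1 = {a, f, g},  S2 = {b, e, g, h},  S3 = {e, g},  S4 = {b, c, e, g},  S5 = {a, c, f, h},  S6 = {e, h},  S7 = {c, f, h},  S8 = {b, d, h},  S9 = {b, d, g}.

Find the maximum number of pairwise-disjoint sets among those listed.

S5, S9 are pairwise disjoint (S5={a,c,f,h}; S9={b,d,g}).
Every remaining set overlaps one of these, and no 3 of the listed sets are pairwise disjoint, so 2 is the maximum.

2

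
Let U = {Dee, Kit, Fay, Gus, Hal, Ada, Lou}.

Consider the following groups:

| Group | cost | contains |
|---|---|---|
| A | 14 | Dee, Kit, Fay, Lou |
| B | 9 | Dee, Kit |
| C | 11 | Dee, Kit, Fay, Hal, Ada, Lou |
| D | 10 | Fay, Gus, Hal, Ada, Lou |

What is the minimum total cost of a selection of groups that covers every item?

19

B, D together cover every item (B ∪ D = {Dee, Kit, Fay, Gus, Hal, Ada, Lou}); total cost 9 + 10 = 19.
The greedy pick C, D costs 21; no covering selection beats 19.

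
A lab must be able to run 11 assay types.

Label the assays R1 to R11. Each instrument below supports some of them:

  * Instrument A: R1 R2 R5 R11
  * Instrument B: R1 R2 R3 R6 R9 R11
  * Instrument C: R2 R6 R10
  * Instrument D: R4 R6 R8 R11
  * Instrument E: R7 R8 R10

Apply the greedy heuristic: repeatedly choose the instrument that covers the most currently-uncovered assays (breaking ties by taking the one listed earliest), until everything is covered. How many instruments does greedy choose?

Greedy: pick B (covers 6 new) → pick E (covers 3 new) → pick A (covers 1 new) → pick D (covers 1 new). Total picks: 4.

4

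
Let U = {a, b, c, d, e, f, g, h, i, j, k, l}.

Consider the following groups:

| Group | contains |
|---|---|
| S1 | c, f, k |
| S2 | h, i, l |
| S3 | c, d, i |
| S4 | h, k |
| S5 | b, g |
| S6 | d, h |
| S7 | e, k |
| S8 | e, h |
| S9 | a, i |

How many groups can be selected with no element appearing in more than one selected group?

4

S5, S6, S7, S9 are pairwise disjoint (S5={b,g}; S6={d,h}; S7={e,k}; S9={a,i}).
Every remaining group overlaps one of these, and no 5 of the listed groups are pairwise disjoint, so 4 is the maximum.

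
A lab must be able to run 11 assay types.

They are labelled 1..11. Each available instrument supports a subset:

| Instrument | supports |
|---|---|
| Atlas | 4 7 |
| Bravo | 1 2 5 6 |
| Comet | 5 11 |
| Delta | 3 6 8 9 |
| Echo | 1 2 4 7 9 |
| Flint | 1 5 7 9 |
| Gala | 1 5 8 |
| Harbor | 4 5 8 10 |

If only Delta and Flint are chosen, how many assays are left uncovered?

4

Union of Delta, Flint = {1, 3, 5, 6, 7, 8, 9}.
Not covered: 2, 4, 10, 11 — 4 assays.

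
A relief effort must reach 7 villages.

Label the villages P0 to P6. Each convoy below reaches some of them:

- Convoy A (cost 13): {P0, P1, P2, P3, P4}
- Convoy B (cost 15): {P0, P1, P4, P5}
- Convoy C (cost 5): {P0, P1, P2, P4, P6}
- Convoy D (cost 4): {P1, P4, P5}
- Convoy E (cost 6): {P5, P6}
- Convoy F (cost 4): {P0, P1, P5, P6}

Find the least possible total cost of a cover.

17

A, F together cover every village (A ∪ F = {P0, P1, P2, P3, P4, P5, P6}); total cost 13 + 4 = 17.
The greedy pick C, D, A costs 22; no covering selection beats 17.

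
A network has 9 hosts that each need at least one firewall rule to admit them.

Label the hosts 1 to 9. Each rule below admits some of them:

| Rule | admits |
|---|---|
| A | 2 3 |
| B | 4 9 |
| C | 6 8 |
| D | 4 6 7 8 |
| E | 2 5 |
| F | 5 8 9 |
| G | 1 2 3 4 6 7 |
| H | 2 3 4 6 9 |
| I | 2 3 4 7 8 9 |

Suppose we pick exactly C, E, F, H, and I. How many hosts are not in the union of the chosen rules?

Union of C, E, F, H, I = {2, 3, 4, 5, 6, 7, 8, 9}.
Not covered: 1 — 1 host.

1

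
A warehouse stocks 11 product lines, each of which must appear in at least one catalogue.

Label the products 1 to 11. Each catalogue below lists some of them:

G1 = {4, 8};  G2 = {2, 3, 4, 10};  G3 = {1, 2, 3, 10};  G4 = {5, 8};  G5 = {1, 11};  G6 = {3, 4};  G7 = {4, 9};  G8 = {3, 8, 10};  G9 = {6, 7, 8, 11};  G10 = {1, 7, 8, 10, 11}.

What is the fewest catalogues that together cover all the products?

4

Take {G3, G4, G7, G9}. Their union is {1, 2, 3, 4, 5, 6, 7, 8, 9, 10, 11}, which is all 11 products.
Only G4 contains 5, so G4 is forced; the remaining 9 products need at least 3 more catalogues (each remaining catalogue adds at most 4) — so at least 4 catalogues are needed, and 4 is optimal.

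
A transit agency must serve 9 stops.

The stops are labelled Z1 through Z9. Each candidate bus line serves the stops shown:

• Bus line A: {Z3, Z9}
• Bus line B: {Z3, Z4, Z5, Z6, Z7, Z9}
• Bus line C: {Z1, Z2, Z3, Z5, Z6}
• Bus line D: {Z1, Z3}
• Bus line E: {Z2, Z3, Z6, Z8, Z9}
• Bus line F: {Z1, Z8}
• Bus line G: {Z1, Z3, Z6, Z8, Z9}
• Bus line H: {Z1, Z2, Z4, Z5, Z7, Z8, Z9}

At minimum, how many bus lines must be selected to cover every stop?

C and H together: C ∪ H = {Z1, Z2, Z3, Z4, Z5, Z6, Z7, Z8, Z9} — every stop is covered.
No single bus line has all 9 stops (the largest, H, has 7), so 2 is optimal.

2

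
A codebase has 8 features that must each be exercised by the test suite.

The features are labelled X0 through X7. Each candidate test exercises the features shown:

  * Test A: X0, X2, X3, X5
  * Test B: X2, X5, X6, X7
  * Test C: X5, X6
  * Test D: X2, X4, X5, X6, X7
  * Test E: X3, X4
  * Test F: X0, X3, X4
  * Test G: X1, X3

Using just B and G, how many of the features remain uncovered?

Union of B, G = {X1, X2, X3, X5, X6, X7}.
Not covered: X0, X4 — 2 features.

2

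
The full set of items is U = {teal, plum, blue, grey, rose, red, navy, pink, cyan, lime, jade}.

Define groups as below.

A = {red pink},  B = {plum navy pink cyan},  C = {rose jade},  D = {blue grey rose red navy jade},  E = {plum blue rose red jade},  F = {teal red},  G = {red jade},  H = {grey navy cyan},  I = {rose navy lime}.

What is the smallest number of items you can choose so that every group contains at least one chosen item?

T = {red, navy, jade} meets every group (each contains at least one member of T), and |T| = 3.
The groups C, F, H are pairwise disjoint, so any hitting set needs a separate item for each — at least 3. Hence 3 is optimal.

3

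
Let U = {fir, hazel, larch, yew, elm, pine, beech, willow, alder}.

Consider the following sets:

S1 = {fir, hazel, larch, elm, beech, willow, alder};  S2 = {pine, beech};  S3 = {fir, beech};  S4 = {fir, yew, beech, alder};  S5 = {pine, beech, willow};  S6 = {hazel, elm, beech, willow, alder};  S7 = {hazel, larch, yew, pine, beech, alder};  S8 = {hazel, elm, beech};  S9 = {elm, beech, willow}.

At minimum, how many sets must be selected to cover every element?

2

Take {S1, S7}. Their union is {fir, hazel, larch, yew, elm, pine, beech, willow, alder}, which is all 9 elements.
No single set has all 9 elements (the largest, S1, has 7), so 2 is optimal.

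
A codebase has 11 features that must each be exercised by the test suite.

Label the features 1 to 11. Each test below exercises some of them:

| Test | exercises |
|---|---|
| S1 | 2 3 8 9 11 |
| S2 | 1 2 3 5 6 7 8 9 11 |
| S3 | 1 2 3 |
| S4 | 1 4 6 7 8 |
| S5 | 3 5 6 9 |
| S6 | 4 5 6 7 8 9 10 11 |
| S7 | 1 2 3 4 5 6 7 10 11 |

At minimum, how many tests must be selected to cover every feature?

2

S2 and S6 together: S2 ∪ S6 = {1, 2, 3, 4, 5, 6, 7, 8, 9, 10, 11} — every feature is covered.
No single test has all 11 features (the largest, S2, has 9), so 2 is optimal.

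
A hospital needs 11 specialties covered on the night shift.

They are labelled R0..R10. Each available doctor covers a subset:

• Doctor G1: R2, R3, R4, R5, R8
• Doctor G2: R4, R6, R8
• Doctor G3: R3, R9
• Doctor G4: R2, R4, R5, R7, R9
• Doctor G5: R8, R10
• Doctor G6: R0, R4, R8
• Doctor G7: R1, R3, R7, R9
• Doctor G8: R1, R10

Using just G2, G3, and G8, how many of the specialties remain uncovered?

Union of G2, G3, G8 = {R1, R3, R4, R6, R8, R9, R10}.
Not covered: R0, R2, R5, R7 — 4 specialties.

4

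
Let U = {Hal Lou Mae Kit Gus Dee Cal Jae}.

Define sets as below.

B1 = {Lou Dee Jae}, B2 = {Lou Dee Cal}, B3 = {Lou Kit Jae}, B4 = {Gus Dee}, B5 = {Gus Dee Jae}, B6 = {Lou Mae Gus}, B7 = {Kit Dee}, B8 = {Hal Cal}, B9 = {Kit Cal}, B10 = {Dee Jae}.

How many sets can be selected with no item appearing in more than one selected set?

B6, B9, B10 are pairwise disjoint (B6={Lou,Mae,Gus}; B9={Kit,Cal}; B10={Dee,Jae}).
Every remaining set overlaps one of these, and no 4 of the listed sets are pairwise disjoint, so 3 is the maximum.

3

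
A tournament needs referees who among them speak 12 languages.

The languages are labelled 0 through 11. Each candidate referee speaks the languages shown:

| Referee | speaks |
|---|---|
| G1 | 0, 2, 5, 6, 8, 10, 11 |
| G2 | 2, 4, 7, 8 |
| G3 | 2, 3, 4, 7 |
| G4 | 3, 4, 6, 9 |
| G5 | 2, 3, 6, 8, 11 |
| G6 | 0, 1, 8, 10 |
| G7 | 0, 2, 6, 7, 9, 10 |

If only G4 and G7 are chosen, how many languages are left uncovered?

Union of G4, G7 = {0, 2, 3, 4, 6, 7, 9, 10}.
Not covered: 1, 5, 8, 11 — 4 languages.

4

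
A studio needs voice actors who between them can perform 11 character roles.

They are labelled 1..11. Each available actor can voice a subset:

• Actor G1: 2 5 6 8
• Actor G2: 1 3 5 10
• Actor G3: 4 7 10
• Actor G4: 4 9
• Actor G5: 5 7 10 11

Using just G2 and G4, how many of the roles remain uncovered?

5

Union of G2, G4 = {1, 3, 4, 5, 9, 10}.
Not covered: 2, 6, 7, 8, 11 — 5 roles.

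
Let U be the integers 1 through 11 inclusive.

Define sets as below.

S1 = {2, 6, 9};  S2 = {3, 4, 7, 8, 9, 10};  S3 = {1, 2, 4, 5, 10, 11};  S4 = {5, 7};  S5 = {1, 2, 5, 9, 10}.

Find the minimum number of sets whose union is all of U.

Take {S1, S2, S3}. Their union is {1, 2, 3, 4, 5, 6, 7, 8, 9, 10, 11}, which is all 11 items.
Only S2 contains 3, so S2 is forced; the remaining 5 items need at least 2 more sets (each remaining set adds at most 4) — so at least 3 sets are needed, and 3 is optimal.

3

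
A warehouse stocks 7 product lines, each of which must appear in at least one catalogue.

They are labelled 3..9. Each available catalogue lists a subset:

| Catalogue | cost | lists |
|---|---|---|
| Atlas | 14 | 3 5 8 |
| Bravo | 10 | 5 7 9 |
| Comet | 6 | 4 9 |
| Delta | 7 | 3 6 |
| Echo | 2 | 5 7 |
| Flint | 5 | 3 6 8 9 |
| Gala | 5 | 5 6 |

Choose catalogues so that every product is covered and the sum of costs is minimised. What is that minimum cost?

Comet, Echo, Flint together cover every product (Comet ∪ Echo ∪ Flint = {3, 4, 5, 6, 7, 8, 9}); total cost 6 + 2 + 5 = 13.
No covering selection has total cost below 13.

13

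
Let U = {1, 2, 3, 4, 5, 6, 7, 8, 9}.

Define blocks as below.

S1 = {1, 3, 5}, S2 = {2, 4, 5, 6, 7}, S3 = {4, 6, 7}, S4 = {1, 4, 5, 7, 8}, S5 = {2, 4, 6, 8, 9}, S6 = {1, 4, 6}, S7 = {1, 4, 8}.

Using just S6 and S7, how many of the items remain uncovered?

5

Union of S6, S7 = {1, 4, 6, 8}.
Not covered: 2, 3, 5, 7, 9 — 5 items.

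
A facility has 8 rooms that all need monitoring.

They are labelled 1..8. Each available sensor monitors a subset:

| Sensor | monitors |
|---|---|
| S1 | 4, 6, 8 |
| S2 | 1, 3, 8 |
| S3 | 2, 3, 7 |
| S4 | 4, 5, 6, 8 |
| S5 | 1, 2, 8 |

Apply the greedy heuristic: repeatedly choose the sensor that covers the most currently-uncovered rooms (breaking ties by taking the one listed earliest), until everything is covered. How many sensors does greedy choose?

3

Greedy: pick S4 (covers 4 new) → pick S3 (covers 3 new) → pick S2 (covers 1 new). Total picks: 3.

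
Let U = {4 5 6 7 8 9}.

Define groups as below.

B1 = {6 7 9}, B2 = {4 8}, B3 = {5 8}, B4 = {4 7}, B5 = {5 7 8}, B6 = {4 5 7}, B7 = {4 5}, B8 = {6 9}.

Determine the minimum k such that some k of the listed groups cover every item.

B2, B5, and B8 cover everything between them: the union {4, 5, 6, 7, 8, 9} is all of U.
No 2 of the 8 groups cover everything (all 28 combinations miss at least one item), so 3 is optimal.

3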